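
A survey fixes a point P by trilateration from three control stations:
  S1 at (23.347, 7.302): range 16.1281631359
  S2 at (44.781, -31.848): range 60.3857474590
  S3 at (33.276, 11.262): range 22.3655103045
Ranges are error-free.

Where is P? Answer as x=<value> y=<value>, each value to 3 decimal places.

eq1: (x − 23.347)² + (y − 7.302)² = 16.1281631359²
eq2: (x − 44.781)² + (y + 31.848)² = 60.3857474590²
eq3: (x − 33.276)² + (y − 11.262)² = 22.3655103045²
eq1−eq2, eq1−eq3 (x²,y² cancel):
  42.868·x − 78.300·y = -965.089398
  19.858·x + 7.920·y = 395.624802
det = 42.868·7.920 − -78.300·19.858 = 1894.395960
x = (-965.089398·7.920 − -78.300·395.624802) / 1894.395960 = 12.317337
y = (42.868·395.624802 − -965.089398·19.858) / 1894.395960 = 19.069081

x=12.317 y=19.069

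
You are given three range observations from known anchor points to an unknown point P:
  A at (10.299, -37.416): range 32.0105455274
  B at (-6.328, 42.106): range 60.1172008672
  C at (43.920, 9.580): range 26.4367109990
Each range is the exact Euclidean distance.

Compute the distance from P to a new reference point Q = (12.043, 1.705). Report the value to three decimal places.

17.011

eq1: (x − 10.299)² + (y + 37.416)² = 32.0105455274²
eq2: (x + 6.328)² + (y − 42.106)² = 60.1172008672²
eq3: (x − 43.920)² + (y − 9.580)² = 26.4367109990²
eq2−eq1, eq2−eq3 (x²,y² cancel):
  33.254·x − 159.044·y = 2282.470452
  100.496·x − 65.052·y = 3122.962132
det = 33.254·-65.052 − -159.044·100.496 = 13820.046616
x = (2282.470452·-65.052 − -159.044·3122.962132) / 13820.046616 = 25.195944
y = (33.254·3122.962132 − 2282.470452·100.496) / 13820.046616 = -9.083050
|P − Q| = √((25.195944 − 12.043)² + (-9.083050 − 1.705)²) = 17.011230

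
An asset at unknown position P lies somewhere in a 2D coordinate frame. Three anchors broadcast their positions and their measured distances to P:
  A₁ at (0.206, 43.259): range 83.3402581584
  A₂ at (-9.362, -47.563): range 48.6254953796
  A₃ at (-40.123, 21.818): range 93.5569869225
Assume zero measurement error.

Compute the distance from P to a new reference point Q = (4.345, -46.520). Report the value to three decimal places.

eq1: (x − 0.206)² + (y − 43.259)² = 83.3402581584²
eq2: (x + 9.362)² + (y + 47.563)² = 48.6254953796²
eq3: (x + 40.123)² + (y − 21.818)² = 93.5569869225²
eq1−eq2, eq1−eq3 (x²,y² cancel):
  -19.136·x − 181.644·y = 5059.662325
  -80.658·x − 42.882·y = -1592.814436
det = -19.136·-42.882 − -181.644·-80.658 = -13830.451800
x = (5059.662325·-42.882 − -181.644·-1592.814436) / -13830.451800 = 36.607165
y = (-19.136·-1592.814436 − 5059.662325·-80.658) / -13830.451800 = -31.711353
|P − Q| = √((36.607165 − 4.345)² + (-31.711353 − -46.520)²) = 35.498497

35.498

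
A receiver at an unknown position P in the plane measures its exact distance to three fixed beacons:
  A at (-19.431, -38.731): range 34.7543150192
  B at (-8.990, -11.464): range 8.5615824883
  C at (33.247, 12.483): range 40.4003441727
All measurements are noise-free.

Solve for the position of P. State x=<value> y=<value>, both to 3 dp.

eq1: (x + 19.431)² + (y + 38.731)² = 34.7543150192²
eq2: (x + 8.990)² + (y + 11.464)² = 8.5615824883²
eq3: (x − 33.247)² + (y − 12.483)² = 40.4003441727²
eq1−eq2, eq1−eq3 (x²,y² cancel):
  20.882·x + 54.534·y = -530.849008
  105.356·x + 102.428·y = -1040.791221
det = 20.882·102.428 − 54.534·105.356 = -3606.582608
x = (-530.849008·102.428 − 54.534·-1040.791221) / -3606.582608 = -0.661209
y = (20.882·-1040.791221 − -530.849008·105.356) / -3606.582608 = -9.481088

x=-0.661 y=-9.481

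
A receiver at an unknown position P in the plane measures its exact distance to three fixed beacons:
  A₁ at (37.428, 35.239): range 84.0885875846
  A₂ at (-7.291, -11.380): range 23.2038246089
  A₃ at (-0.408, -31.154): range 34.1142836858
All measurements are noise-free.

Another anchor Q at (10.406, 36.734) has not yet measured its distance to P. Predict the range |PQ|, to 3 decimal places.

65.530

eq1: (x − 37.428)² + (y − 35.239)² = 84.0885875846²
eq2: (x + 7.291)² + (y + 11.380)² = 23.2038246089²
eq3: (x + 0.408)² + (y + 31.154)² = 34.1142836858²
eq2−eq3, eq2−eq1 (x²,y² cancel):
  13.766·x − 39.548·y = 162.708224
  89.438·x + 93.238·y = -4072.493861
det = 13.766·93.238 − -39.548·89.438 = 4820.608332
x = (162.708224·93.238 − -39.548·-4072.493861) / 4820.608332 = -30.263483
y = (13.766·-4072.493861 − 162.708224·89.438) / 4820.608332 = -14.648410
|P − Q| = √((-30.263483 − 10.406)² + (-14.648410 − 36.734)²) = 65.529832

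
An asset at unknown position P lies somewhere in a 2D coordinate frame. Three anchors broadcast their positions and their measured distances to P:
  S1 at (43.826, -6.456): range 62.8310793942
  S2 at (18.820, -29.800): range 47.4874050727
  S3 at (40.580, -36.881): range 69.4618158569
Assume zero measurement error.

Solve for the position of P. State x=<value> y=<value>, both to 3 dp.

eq1: (x − 43.826)² + (y + 6.456)² = 62.8310793942²
eq2: (x − 18.820)² + (y + 29.800)² = 47.4874050727²
eq3: (x − 40.580)² + (y + 36.881)² = 69.4618158569²
eq1−eq3, eq1−eq2 (x²,y² cancel):
  -6.492·x − 60.850·y = 167.347025
  -50.012·x − 46.688·y = 972.525085
det = -6.492·-46.688 − -60.850·-50.012 = -2740.131704
x = (167.347025·-46.688 − -60.850·972.525085) / -2740.131704 = -18.745469
y = (-6.492·972.525085 − 167.347025·-50.012) / -2740.131704 = -0.750229

x=-18.745 y=-0.750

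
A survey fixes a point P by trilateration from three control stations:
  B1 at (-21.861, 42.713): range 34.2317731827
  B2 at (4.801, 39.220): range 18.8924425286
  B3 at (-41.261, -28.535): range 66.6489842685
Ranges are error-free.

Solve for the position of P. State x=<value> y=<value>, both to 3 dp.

x=4.050 y=20.342

eq1: (x + 21.861)² + (y − 42.713)² = 34.2317731827²
eq2: (x − 4.801)² + (y − 39.220)² = 18.8924425286²
eq3: (x + 41.261)² + (y + 28.535)² = 66.6489842685²
eq3−eq1, eq3−eq2 (x²,y² cancel):
  38.800·x + 142.496·y = 3055.860153
  92.124·x + 135.510·y = 3129.704374
det = 38.800·135.510 − 142.496·92.124 = -7869.513504
x = (3055.860153·135.510 − 142.496·3129.704374) / -7869.513504 = 4.049900
y = (38.800·3129.704374 − 3055.860153·92.124) / -7869.513504 = 20.342494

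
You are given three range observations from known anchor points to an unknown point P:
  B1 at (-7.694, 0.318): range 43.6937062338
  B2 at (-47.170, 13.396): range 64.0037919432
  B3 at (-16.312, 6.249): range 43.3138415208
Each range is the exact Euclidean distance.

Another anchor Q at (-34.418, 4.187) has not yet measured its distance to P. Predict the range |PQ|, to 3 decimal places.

57.803

eq1: (x + 7.694)² + (y − 0.318)² = 43.6937062338²
eq2: (x + 47.170)² + (y − 13.396)² = 64.0037919432²
eq3: (x + 16.312)² + (y − 6.249)² = 43.3138415208²
eq2−eq3, eq2−eq1 (x²,y² cancel):
  61.716·x − 14.294·y = 121.066145
  78.952·x − 26.156·y = -157.817537
det = 61.716·-26.156 − -14.294·78.952 = -485.703808
x = (121.066145·-26.156 − -14.294·-157.817537) / -485.703808 = 11.164108
y = (61.716·-157.817537 − 121.066145·78.952) / -485.703808 = 39.732613
|P − Q| = √((11.164108 − -34.418)² + (39.732613 − 4.187)²) = 57.803280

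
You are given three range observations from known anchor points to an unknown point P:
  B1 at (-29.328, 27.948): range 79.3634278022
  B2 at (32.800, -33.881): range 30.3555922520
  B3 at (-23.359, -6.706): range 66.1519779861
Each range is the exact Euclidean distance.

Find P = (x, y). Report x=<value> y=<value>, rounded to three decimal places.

x=42.776 y=-5.212

eq1: (x + 29.328)² + (y − 27.948)² = 79.3634278022²
eq2: (x − 32.800)² + (y + 33.881)² = 30.3555922520²
eq3: (x + 23.359)² + (y + 6.706)² = 66.1519779861²
eq1−eq3, eq1−eq2 (x²,y² cancel):
  11.938·x − 69.308·y = 871.860510
  124.256·x − 123.658·y = 5959.631565
det = 11.938·-123.658 − -69.308·124.256 = 7135.705644
x = (871.860510·-123.658 − -69.308·5959.631565) / 7135.705644 = 42.776094
y = (11.938·5959.631565 − 871.860510·124.256) / 7135.705644 = -5.211512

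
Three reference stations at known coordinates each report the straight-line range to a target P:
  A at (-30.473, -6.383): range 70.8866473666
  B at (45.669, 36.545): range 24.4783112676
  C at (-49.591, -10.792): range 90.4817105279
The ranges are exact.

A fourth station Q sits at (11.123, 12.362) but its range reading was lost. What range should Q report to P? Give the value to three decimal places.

26.485

eq1: (x + 30.473)² + (y + 6.383)² = 70.8866473666²
eq2: (x − 45.669)² + (y − 36.545)² = 24.4783112676²
eq3: (x + 49.591)² + (y + 10.792)² = 90.4817105279²
eq3−eq2, eq3−eq1 (x²,y² cancel):
  190.520·x + 94.674·y = 8433.212259
  38.236·x + 8.818·y = 1555.635038
det = 190.520·8.818 − 94.674·38.236 = -1939.949704
x = (8433.212259·8.818 − 94.674·1555.635038) / -1939.949704 = 37.585575
y = (190.520·1555.635038 − 8433.212259·38.236) / -1939.949704 = 13.439893
|P − Q| = √((37.585575 − 11.123)² + (13.439893 − 12.362)²) = 26.484519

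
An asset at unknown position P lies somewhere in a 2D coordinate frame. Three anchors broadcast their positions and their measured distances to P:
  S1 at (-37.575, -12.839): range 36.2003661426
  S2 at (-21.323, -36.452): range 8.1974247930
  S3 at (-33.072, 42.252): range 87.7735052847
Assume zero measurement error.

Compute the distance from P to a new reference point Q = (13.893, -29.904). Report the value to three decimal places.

eq1: (x + 37.575)² + (y + 12.839)² = 36.2003661426²
eq2: (x + 21.323)² + (y + 36.452)² = 8.1974247930²
eq3: (x + 33.072)² + (y − 42.252)² = 87.7735052847²
eq2−eq3, eq2−eq1 (x²,y² cancel):
  -23.498·x + 157.408·y = -6541.420402
  -32.504·x + 47.226·y = -1449.966823
det = -23.498·47.226 − 157.408·-32.504 = 4006.673084
x = (-6541.420402·47.226 − 157.408·-1449.966823) / 4006.673084 = -20.138589
y = (-23.498·-1449.966823 − -6541.420402·-32.504) / 4006.673084 = -44.563408
|P − Q| = √((-20.138589 − 13.893)² + (-44.563408 − -29.904)²) = 37.054653

37.055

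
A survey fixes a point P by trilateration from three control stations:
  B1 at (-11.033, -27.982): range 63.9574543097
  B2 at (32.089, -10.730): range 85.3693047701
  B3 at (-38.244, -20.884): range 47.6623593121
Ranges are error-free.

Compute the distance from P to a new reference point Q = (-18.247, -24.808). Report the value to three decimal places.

57.623

eq1: (x + 11.033)² + (y + 27.982)² = 63.9574543097²
eq2: (x − 32.089)² + (y + 10.730)² = 85.3693047701²
eq3: (x + 38.244)² + (y + 20.884)² = 47.6623593121²
eq3−eq2, eq3−eq1 (x²,y² cancel):
  140.666·x + 20.308·y = -5770.125873
  54.422·x − 14.196·y = -2812.881046
det = 140.666·-14.196 − 20.308·54.422 = -3102.096512
x = (-5770.125873·-14.196 − 20.308·-2812.881046) / -3102.096512 = -44.820235
y = (140.666·-2812.881046 − -5770.125873·54.422) / -3102.096512 = 26.322500
|P − Q| = √((-44.820235 − -18.247)² + (26.322500 − -24.808)²) = 57.623475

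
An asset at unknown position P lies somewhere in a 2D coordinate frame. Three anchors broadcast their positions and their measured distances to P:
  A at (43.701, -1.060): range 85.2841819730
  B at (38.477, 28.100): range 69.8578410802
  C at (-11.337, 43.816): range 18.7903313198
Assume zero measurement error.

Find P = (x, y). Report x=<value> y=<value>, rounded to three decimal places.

x=-30.021 y=41.818

eq1: (x − 43.701)² + (y + 1.060)² = 85.2841819730²
eq2: (x − 38.477)² + (y − 28.100)² = 69.8578410802²
eq3: (x + 11.337)² + (y − 43.816)² = 18.7903313198²
eq2−eq1, eq2−eq3 (x²,y² cancel):
  10.448·x − 58.320·y = -2752.462262
  -99.628·x + 31.432·y = 4305.321305
det = 10.448·31.432 − -58.320·-99.628 = -5481.903424
x = (-2752.462262·31.432 − -58.320·4305.321305) / -5481.903424 = -30.020767
y = (10.448·4305.321305 − -2752.462262·-99.628) / -5481.903424 = 41.817649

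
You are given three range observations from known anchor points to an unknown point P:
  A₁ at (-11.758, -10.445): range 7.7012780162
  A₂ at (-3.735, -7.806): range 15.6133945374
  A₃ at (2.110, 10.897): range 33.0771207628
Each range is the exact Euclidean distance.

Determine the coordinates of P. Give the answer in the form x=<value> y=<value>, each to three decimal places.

x=-16.933 y=-16.149

eq1: (x + 11.758)² + (y + 10.445)² = 7.7012780162²
eq2: (x + 3.735)² + (y + 7.806)² = 15.6133945374²
eq3: (x − 2.110)² + (y − 10.897)² = 33.0771207628²
eq3−eq1, eq3−eq2 (x²,y² cancel):
  -27.736·x − 42.684·y = 1158.938115
  -11.690·x − 37.406·y = 802.004981
det = -27.736·-37.406 − -42.684·-11.690 = 538.516856
x = (1158.938115·-37.406 − -42.684·802.004981) / 538.516856 = -16.932541
y = (-27.736·802.004981 − 1158.938115·-11.690) / 538.516856 = -16.148842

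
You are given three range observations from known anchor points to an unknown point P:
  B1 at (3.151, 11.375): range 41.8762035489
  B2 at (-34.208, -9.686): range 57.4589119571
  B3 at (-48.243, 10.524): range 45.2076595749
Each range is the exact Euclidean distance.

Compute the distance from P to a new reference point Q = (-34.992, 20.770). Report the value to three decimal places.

29.250

eq1: (x − 3.151)² + (y − 11.375)² = 41.8762035489²
eq2: (x + 34.208)² + (y + 9.686)² = 57.4589119571²
eq3: (x + 48.243)² + (y − 10.524)² = 45.2076595749²
eq2−eq3, eq2−eq1 (x²,y² cancel):
  -28.070·x + 40.420·y = 2431.929844
  74.718·x + 42.122·y = 423.223706
det = -28.070·42.122 − 40.420·74.718 = -4202.466100
x = (2431.929844·42.122 − 40.420·423.223706) / -4202.466100 = -20.304993
y = (-28.070·423.223706 − 2431.929844·74.718) / -4202.466100 = 46.065529
|P − Q| = √((-20.304993 − -34.992)² + (46.065529 − 20.770)²) = 29.250161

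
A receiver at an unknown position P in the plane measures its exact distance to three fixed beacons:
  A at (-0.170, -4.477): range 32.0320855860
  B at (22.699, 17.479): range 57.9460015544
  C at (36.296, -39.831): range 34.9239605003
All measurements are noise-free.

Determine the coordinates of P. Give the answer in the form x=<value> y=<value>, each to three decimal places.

x=1.535 y=-36.464

eq1: (x + 0.170)² + (y + 4.477)² = 32.0320855860²
eq2: (x − 22.699)² + (y − 17.479)² = 57.9460015544²
eq3: (x − 36.296)² + (y + 39.831)² = 34.9239605003²
eq1−eq3, eq1−eq2 (x²,y² cancel):
  72.932·x − 70.708·y = 2690.207238
  45.738·x + 43.912·y = -1530.996976
det = 72.932·43.912 − -70.708·45.738 = 6436.632488
x = (2690.207238·43.912 − -70.708·-1530.996976) / 6436.632488 = 1.534754
y = (72.932·-1530.996976 − 2690.207238·45.738) / 6436.632488 = -36.463690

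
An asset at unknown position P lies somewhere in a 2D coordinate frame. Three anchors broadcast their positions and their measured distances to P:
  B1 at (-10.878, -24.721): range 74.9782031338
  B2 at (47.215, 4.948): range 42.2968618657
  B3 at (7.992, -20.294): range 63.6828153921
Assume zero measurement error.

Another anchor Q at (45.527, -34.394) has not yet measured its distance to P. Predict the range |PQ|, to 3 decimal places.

eq1: (x + 10.878)² + (y + 24.721)² = 74.9782031338²
eq2: (x − 47.215)² + (y − 4.948)² = 42.2968618657²
eq3: (x − 7.992)² + (y + 20.294)² = 63.6828153921²
eq3−eq2, eq3−eq1 (x²,y² cancel):
  78.446·x + 50.484·y = 4044.496882
  -37.740·x − 8.854·y = -1312.489744
det = 78.446·-8.854 − 50.484·-37.740 = 1210.705276
x = (4044.496882·-8.854 − 50.484·-1312.489744) / 1210.705276 = 25.150429
y = (78.446·-1312.489744 − 4044.496882·-37.740) / 1210.705276 = 41.033720
|P − Q| = √((25.150429 − 45.527)² + (41.033720 − -34.394)²) = 78.131592

78.132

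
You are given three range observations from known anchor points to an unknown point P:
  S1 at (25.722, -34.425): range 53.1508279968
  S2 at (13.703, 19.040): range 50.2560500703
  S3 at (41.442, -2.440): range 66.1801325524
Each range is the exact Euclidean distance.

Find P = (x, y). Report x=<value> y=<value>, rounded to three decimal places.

x=-23.606 y=-14.631

eq1: (x − 25.722)² + (y + 34.425)² = 53.1508279968²
eq2: (x − 13.703)² + (y − 19.040)² = 50.2560500703²
eq3: (x − 41.442)² + (y + 2.440)² = 66.1801325524²
eq1−eq3, eq1−eq2 (x²,y² cancel):
  31.440·x + 63.970·y = -1678.108373
  -24.038·x + 106.930·y = -997.068152
det = 31.440·106.930 − 63.970·-24.038 = 4899.590060
x = (-1678.108373·106.930 − 63.970·-997.068152) / 4899.590060 = -23.605583
y = (31.440·-997.068152 − -1678.108373·-24.038) / 4899.590060 = -14.631059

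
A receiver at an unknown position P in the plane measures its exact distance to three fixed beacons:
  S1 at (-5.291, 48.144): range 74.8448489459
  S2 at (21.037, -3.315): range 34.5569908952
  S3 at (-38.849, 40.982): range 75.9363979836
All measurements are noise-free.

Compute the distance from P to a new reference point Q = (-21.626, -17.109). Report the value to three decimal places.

eq1: (x + 5.291)² + (y − 48.144)² = 74.8448489459²
eq2: (x − 21.037)² + (y + 3.315)² = 34.5569908952²
eq3: (x + 38.849)² + (y − 40.982)² = 75.9363979836²
eq3−eq2, eq3−eq1 (x²,y² cancel):
  119.772·x − 88.594·y = 1836.926388
  67.116·x + 14.324·y = -678.344583
det = 119.772·14.324 − -88.594·67.116 = 7661.689032
x = (1836.926388·14.324 − -88.594·-678.344583) / 7661.689032 = -4.409619
y = (119.772·-678.344583 − 1836.926388·67.116) / 7661.689032 = -26.695659
|P − Q| = √((-4.409619 − -21.626)² + (-26.695659 − -17.109)²) = 19.705528

19.706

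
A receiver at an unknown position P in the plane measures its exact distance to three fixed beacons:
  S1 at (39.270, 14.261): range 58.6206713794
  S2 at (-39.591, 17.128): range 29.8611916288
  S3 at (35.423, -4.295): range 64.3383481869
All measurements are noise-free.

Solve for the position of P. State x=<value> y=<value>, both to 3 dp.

eq1: (x − 39.270)² + (y − 14.261)² = 58.6206713794²
eq2: (x + 39.591)² + (y − 17.128)² = 29.8611916288²
eq3: (x − 35.423)² + (y + 4.295)² = 64.3383481869²
eq1−eq3, eq1−eq2 (x²,y² cancel):
  -7.694·x − 37.112·y = -1175.313001
  -157.722·x + 5.734·y = 2659.998991
det = -7.694·5.734 − -37.112·-157.722 = -5897.496260
x = (-1175.313001·5.734 − -37.112·2659.998991) / -5897.496260 = -15.596218
y = (-7.694·2659.998991 − -1175.313001·-157.722) / -5897.496260 = 34.902735

x=-15.596 y=34.903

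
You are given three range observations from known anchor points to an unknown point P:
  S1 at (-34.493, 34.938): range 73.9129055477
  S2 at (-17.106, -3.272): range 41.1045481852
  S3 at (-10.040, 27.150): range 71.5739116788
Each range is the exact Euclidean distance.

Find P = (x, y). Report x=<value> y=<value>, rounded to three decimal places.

x=-37.588 y=-38.910

eq1: (x + 34.493)² + (y − 34.938)² = 73.9129055477²
eq2: (x + 17.106)² + (y + 3.272)² = 41.1045481852²
eq3: (x + 10.040)² + (y − 27.150)² = 71.5739116788²
eq1−eq2, eq1−eq3 (x²,y² cancel):
  34.774·x − 76.420·y = 1666.424052
  48.906·x − 15.576·y = -1232.214019
det = 34.774·-15.576 − -76.420·48.906 = 3195.756696
x = (1666.424052·-15.576 − -76.420·-1232.214019) / 3195.756696 = -37.587973
y = (34.774·-1232.214019 − 1666.424052·48.906) / 3195.756696 = -38.910079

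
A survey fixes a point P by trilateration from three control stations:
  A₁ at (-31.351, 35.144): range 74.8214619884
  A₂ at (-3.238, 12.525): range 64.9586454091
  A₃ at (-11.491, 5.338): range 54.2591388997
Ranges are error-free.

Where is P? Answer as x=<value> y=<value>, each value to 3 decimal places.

x=-43.125 y=-38.745

eq1: (x + 31.351)² + (y − 35.144)² = 74.8214619884²
eq2: (x + 3.238)² + (y − 12.525)² = 64.9586454091²
eq3: (x + 11.491)² + (y − 5.338)² = 54.2591388997²
eq1−eq3, eq1−eq2 (x²,y² cancel):
  39.720·x − 59.612·y = 596.748408
  56.226·x − 45.238·y = -672.000107
det = 39.720·-45.238 − -59.612·56.226 = 1554.890952
x = (596.748408·-45.238 − -59.612·-672.000107) / 1554.890952 = -43.125195
y = (39.720·-672.000107 − 596.748408·56.226) / 1554.890952 = -38.745238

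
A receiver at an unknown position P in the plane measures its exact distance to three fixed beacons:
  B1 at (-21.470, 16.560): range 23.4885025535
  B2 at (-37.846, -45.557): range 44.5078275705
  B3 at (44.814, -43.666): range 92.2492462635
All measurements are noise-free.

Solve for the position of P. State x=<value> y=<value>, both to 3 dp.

x=-37.005 y=-1.057

eq1: (x + 21.470)² + (y − 16.560)² = 23.4885025535²
eq2: (x + 37.846)² + (y + 45.557)² = 44.5078275705²
eq3: (x − 44.814)² + (y + 43.666)² = 92.2492462635²
eq2−eq3, eq2−eq1 (x²,y² cancel):
  165.320·x + 3.782·y = -6121.722534
  32.752·x + 124.234·y = -1343.328502
det = 165.320·124.234 − 3.782·32.752 = 20414.496816
x = (-6121.722534·124.234 − 3.782·-1343.328502) / 20414.496816 = -37.005350
y = (165.320·-1343.328502 − -6121.722534·32.752) / 20414.496816 = -1.057112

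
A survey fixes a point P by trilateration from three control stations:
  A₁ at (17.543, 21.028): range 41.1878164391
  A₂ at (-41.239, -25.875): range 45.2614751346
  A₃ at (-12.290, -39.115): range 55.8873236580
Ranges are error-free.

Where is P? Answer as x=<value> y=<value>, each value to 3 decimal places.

eq1: (x − 17.543)² + (y − 21.028)² = 41.1878164391²
eq2: (x + 41.239)² + (y + 25.875)² = 45.2614751346²
eq3: (x + 12.290)² + (y + 39.115)² = 55.8873236580²
eq3−eq1, eq3−eq2 (x²,y² cancel):
  59.666·x + 120.286·y = 495.863031
  -57.898·x + 26.480·y = 1763.935235
det = 59.666·26.480 − 120.286·-57.898 = 8544.274508
x = (495.863031·26.480 − 120.286·1763.935235) / 8544.274508 = -23.295864
y = (59.666·1763.935235 − 495.863031·-57.898) / 8544.274508 = 15.677918

x=-23.296 y=15.678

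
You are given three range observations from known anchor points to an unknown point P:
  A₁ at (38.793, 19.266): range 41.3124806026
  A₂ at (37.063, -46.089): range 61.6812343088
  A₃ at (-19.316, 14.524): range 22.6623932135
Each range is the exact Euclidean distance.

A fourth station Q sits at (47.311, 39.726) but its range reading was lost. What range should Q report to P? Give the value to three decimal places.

59.070

eq1: (x − 38.793)² + (y − 19.266)² = 41.3124806026²
eq2: (x − 37.063)² + (y + 46.089)² = 61.6812343088²
eq3: (x + 19.316)² + (y − 14.524)² = 22.6623932135²
eq1−eq3, eq1−eq2 (x²,y² cancel):
  -116.218·x − 9.484·y = -98.884186
  -3.460·x − 130.710·y = -476.067327
det = -116.218·-130.710 − -9.484·-3.460 = 15158.040140
x = (-98.884186·-130.710 − -9.484·-476.067327) / 15158.040140 = 0.554830
y = (-116.218·-476.067327 − -98.884186·-3.460) / 15158.040140 = 3.627478
|P − Q| = √((0.554830 − 47.311)² + (3.627478 − 39.726)²) = 59.069813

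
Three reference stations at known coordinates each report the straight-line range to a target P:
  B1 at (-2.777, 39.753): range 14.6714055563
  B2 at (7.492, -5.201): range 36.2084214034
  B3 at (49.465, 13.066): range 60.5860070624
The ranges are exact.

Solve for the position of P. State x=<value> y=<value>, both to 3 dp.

eq1: (x + 2.777)² + (y − 39.753)² = 14.6714055563²
eq2: (x − 7.492)² + (y + 5.201)² = 36.2084214034²
eq3: (x − 49.465)² + (y − 13.066)² = 60.5860070624²
eq2−eq3, eq2−eq1 (x²,y² cancel):
  83.946·x + 36.534·y = 174.711645
  -20.538·x + 89.908·y = 2600.631913
det = 83.946·89.908 − 36.534·-20.538 = 8297.752260
x = (174.711645·89.908 − 36.534·2600.631913) / 8297.752260 = -9.557228
y = (83.946·2600.631913 − 174.711645·-20.538) / 8297.752260 = 26.742287

x=-9.557 y=26.742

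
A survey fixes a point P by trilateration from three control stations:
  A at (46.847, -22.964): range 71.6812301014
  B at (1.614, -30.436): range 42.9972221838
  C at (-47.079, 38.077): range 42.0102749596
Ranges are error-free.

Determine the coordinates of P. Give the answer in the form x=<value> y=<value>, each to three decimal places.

x=-17.847 y=7.905

eq1: (x − 46.847)² + (y + 22.964)² = 71.6812301014²
eq2: (x − 1.614)² + (y + 30.436)² = 42.9972221838²
eq3: (x + 47.079)² + (y − 38.077)² = 42.0102749596²
eq1−eq2, eq1−eq3 (x²,y² cancel):
  -90.466·x − 14.944·y = 1496.406020
  -187.852·x + 122.082·y = 4317.639012
det = -90.466·122.082 − -14.944·-187.852 = -13851.530500
x = (1496.406020·122.082 − -14.944·4317.639012) / -13851.530500 = -17.846911
y = (-90.466·4317.639012 − 1496.406020·-187.852) / -13851.530500 = 7.905023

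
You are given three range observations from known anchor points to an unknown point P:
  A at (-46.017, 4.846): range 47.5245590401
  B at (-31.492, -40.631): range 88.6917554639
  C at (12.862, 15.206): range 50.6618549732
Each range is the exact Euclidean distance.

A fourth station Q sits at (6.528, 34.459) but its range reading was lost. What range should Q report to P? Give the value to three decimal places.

35.054

eq1: (x + 46.017)² + (y − 4.846)² = 47.5245590401²
eq2: (x + 31.492)² + (y + 40.631)² = 88.6917554639²
eq3: (x − 12.862)² + (y − 15.206)² = 50.6618549732²
eq3−eq1, eq3−eq2 (x²,y² cancel):
  -117.758·x − 20.720·y = 2052.434362
  -88.708·x − 111.674·y = -3053.633193
det = -117.758·-111.674 − -20.720·-88.708 = 11312.477132
x = (2052.434362·-111.674 − -20.720·-3053.633193) / 11312.477132 = -25.854181
y = (-117.758·-3053.633193 − 2052.434362·-88.708) / 11312.477132 = 47.881386
|P − Q| = √((-25.854181 − 6.528)² + (47.881386 − 34.459)²) = 35.053760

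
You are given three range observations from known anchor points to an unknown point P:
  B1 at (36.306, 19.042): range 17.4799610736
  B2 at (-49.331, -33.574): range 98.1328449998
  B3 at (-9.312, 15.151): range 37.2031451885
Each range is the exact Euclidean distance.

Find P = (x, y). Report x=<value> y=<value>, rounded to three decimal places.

eq1: (x − 36.306)² + (y − 19.042)² = 17.4799610736²
eq2: (x + 49.331)² + (y + 33.574)² = 98.1328449998²
eq3: (x + 9.312)² + (y − 15.151)² = 37.2031451885²
eq2−eq3, eq2−eq1 (x²,y² cancel):
  80.038·x + 97.450·y = 5001.486364
  171.274·x + 105.232·y = 7444.468592
det = 80.038·105.232 − 97.450·171.274 = -8268.092484
x = (5001.486364·105.232 − 97.450·7444.468592) / -8268.092484 = 24.086215
y = (80.038·7444.468592 − 5001.486364·171.274) / -8268.092484 = 31.541035

x=24.086 y=31.541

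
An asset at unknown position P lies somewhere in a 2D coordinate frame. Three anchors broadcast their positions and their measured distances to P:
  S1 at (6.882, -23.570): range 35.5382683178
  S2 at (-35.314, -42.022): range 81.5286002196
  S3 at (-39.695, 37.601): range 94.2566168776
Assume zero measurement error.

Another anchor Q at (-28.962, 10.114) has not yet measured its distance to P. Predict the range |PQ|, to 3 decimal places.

72.863

eq1: (x − 6.882)² + (y + 23.570)² = 35.5382683178²
eq2: (x + 35.314)² + (y + 42.022)² = 81.5286002196²
eq3: (x + 39.695)² + (y − 37.601)² = 94.2566168776²
eq2−eq1, eq2−eq3 (x²,y² cancel):
  84.392·x + 36.904·y = 2973.923883
  -8.762·x + 159.246·y = -2260.796025
det = 84.392·159.246 − 36.904·-8.762 = 13762.441280
x = (2973.923883·159.246 − 36.904·-2260.796025) / 13762.441280 = 40.473771
y = (84.392·-2260.796025 − 2973.923883·-8.762) / 13762.441280 = -11.969939
|P − Q| = √((40.473771 − -28.962)² + (-11.969939 − 10.114)²) = 72.863068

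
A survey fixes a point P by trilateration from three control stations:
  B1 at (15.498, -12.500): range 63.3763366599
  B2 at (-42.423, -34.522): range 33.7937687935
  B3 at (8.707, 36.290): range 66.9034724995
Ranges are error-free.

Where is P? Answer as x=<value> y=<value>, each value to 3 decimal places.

eq1: (x − 15.498)² + (y + 12.500)² = 63.3763366599²
eq2: (x + 42.423)² + (y + 34.522)² = 33.7937687935²
eq3: (x − 8.707)² + (y − 36.290)² = 66.9034724995²
eq3−eq2, eq3−eq1 (x²,y² cancel):
  -102.260·x − 141.624·y = 4932.759287
  13.582·x − 97.580·y = -536.823361
det = -102.260·-97.580 − -141.624·13.582 = 11902.067968
x = (4932.759287·-97.580 − -141.624·-536.823361) / 11902.067968 = -46.829318
y = (-102.260·-536.823361 − 4932.759287·13.582) / 11902.067968 = -1.016729

x=-46.829 y=-1.017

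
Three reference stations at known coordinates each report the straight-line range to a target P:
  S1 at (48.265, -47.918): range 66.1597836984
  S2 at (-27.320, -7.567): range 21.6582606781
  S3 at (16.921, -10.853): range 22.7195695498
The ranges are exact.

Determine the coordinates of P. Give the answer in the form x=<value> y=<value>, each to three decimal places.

x=-5.772 y=-9.745

eq1: (x − 48.265)² + (y + 47.918)² = 66.1597836984²
eq2: (x + 27.320)² + (y + 7.567)² = 21.6582606781²
eq3: (x − 16.921)² + (y + 10.853)² = 22.7195695498²
eq1−eq2, eq1−eq3 (x²,y² cancel):
  -151.170·x + 80.702·y = 86.033663
  -62.688·x + 74.130·y = -360.598961
det = -151.170·74.130 − 80.702·-62.688 = -6147.185124
x = (86.033663·74.130 − 80.702·-360.598961) / -6147.185124 = -5.771541
y = (-151.170·-360.598961 − 86.033663·-62.688) / -6147.185124 = -9.745115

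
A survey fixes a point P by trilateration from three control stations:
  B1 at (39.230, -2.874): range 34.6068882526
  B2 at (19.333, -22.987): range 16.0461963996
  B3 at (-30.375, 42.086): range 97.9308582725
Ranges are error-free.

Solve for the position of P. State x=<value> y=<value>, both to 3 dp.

x=28.868 y=-35.893

eq1: (x − 39.230)² + (y + 2.874)² = 34.6068882526²
eq2: (x − 19.333)² + (y + 22.987)² = 16.0461963996²
eq3: (x + 30.375)² + (y − 42.086)² = 97.9308582725²
eq2−eq1, eq2−eq3 (x²,y² cancel):
  39.794·x + 40.226·y = -295.070578
  -99.416·x + 130.146·y = -7541.267620
det = 39.794·130.146 − 40.226·-99.416 = 9178.137940
x = (-295.070578·130.146 − 40.226·-7541.267620) / 9178.137940 = 28.867814
y = (39.794·-7541.267620 − -295.070578·-99.416) / 9178.137940 = -35.893113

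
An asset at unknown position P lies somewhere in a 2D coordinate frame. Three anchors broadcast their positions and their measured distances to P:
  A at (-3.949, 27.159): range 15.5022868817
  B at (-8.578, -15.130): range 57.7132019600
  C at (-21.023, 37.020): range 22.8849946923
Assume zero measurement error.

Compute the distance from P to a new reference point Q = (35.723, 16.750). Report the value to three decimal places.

eq1: (x + 3.949)² + (y − 27.159)² = 15.5022868817²
eq2: (x + 8.578)² + (y + 15.130)² = 57.7132019600²
eq3: (x + 21.023)² + (y − 37.020)² = 22.8849946923²
eq3−eq1, eq3−eq2 (x²,y² cancel):
  34.148·x − 19.722·y = -775.838963
  24.890·x − 104.300·y = -4317.038643
det = 34.148·-104.300 − -19.722·24.890 = -3070.755820
x = (-775.838963·-104.300 − -19.722·-4317.038643) / -3070.755820 = 1.374460
y = (34.148·-4317.038643 − -775.838963·24.890) / -3070.755820 = 41.718590
|P − Q| = √((1.374460 − 35.723)² + (41.718590 − 16.750)²) = 42.464723

42.465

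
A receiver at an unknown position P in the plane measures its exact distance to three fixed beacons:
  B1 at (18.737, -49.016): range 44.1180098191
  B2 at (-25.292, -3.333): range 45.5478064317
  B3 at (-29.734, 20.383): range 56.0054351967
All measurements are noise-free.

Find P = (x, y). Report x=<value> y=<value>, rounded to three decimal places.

x=20.228 y=-4.923

eq1: (x − 18.737)² + (y + 49.016)² = 44.1180098191²
eq2: (x + 25.292)² + (y + 3.333)² = 45.5478064317²
eq3: (x + 29.734)² + (y − 20.383)² = 56.0054351967²
eq2−eq3, eq2−eq1 (x²,y² cancel):
  -8.884·x + 47.432·y = -413.222809
  88.058·x − 91.366·y = 2231.053152
det = -8.884·-91.366 − 47.432·88.058 = -3365.071512
x = (-413.222809·-91.366 − 47.432·2231.053152) / -3365.071512 = 20.228039
y = (-8.884·2231.053152 − -413.222809·88.058) / -3365.071512 = -4.923193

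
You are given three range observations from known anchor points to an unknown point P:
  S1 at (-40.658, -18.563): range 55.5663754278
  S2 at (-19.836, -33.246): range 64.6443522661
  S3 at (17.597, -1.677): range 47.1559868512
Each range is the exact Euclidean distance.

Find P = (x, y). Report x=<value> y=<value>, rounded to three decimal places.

x=-16.119 y=31.291

eq1: (x + 40.658)² + (y + 18.563)² = 55.5663754278²
eq2: (x + 19.836)² + (y + 33.246)² = 64.6443522661²
eq3: (x − 17.597)² + (y + 1.677)² = 47.1559868512²
eq3−eq2, eq3−eq1 (x²,y² cancel):
  -74.866·x − 63.138·y = -768.908510
  -116.510·x − 33.772·y = 821.256213
det = -74.866·-33.772 − -63.138·-116.510 = -4827.833828
x = (-768.908510·-33.772 − -63.138·821.256213) / -4827.833828 = -16.119041
y = (-74.866·821.256213 − -768.908510·-116.510) / -4827.833828 = 31.291404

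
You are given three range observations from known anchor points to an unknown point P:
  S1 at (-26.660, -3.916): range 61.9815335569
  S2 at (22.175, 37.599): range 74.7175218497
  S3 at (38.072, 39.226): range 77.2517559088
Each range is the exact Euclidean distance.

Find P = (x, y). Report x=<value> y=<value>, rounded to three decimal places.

x=25.732 y=-37.034

eq1: (x + 26.660)² + (y + 3.916)² = 61.9815335569²
eq2: (x − 22.175)² + (y − 37.599)² = 74.7175218497²
eq3: (x − 38.072)² + (y − 39.226)² = 77.2517559088²
eq3−eq2, eq3−eq1 (x²,y² cancel):
  -31.794·x − 3.254·y = -697.615114
  -129.464·x − 86.284·y = -135.942315
det = -31.794·-86.284 − -3.254·-129.464 = 2322.037640
x = (-697.615114·-86.284 − -3.254·-135.942315) / 2322.037640 = 25.731997
y = (-31.794·-135.942315 − -697.615114·-129.464) / 2322.037640 = -37.033807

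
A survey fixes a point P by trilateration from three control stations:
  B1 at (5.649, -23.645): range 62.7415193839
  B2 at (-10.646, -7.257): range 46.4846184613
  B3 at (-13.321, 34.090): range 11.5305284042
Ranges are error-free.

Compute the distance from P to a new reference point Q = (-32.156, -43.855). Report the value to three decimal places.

eq1: (x − 5.649)² + (y + 23.645)² = 62.7415193839²
eq2: (x + 10.646)² + (y + 7.257)² = 46.4846184613²
eq3: (x + 13.321)² + (y − 34.090)² = 11.5305284042²
eq2−eq3, eq2−eq1 (x²,y² cancel):
  -5.350·x + 82.694·y = 3201.442444
  32.590·x − 32.776·y = -1350.682640
det = -5.350·-32.776 − 82.694·32.590 = -2519.645860
x = (3201.442444·-32.776 − 82.694·-1350.682640) / -2519.645860 = -2.684057
y = (-5.350·-1350.682640 − 3201.442444·32.590) / -2519.645860 = 38.540677
|P − Q| = √((-2.684057 − -32.156)² + (38.540677 − -43.855)²) = 87.507960

87.508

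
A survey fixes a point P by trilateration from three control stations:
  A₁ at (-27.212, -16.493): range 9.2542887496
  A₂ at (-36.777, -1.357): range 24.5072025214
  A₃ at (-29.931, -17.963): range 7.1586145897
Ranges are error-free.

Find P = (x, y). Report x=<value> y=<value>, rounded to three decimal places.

x=-30.649 y=-25.086

eq1: (x + 27.212)² + (y + 16.493)² = 9.2542887496²
eq2: (x + 36.777)² + (y + 1.357)² = 24.5072025214²
eq3: (x + 29.931)² + (y + 17.963)² = 7.1586145897²
eq1−eq3, eq1−eq2 (x²,y² cancel):
  -5.438·x − 2.940·y = 240.418234
  -19.130·x + 30.272·y = -173.083930
det = -5.438·30.272 − -2.940·-19.130 = -220.861336
x = (240.418234·30.272 − -2.940·-173.083930) / -220.861336 = -30.648524
y = (-5.438·-173.083930 − 240.418234·-19.130) / -220.861336 = -25.085564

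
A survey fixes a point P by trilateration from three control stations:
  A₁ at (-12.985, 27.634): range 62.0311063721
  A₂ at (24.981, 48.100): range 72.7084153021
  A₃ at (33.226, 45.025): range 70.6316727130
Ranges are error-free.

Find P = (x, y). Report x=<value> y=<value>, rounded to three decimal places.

x=20.660 y=-24.480

eq1: (x + 12.985)² + (y − 27.634)² = 62.0311063721²
eq2: (x − 24.981)² + (y − 48.100)² = 72.7084153021²
eq3: (x − 33.226)² + (y − 45.025)² = 70.6316727130²
eq3−eq2, eq3−eq1 (x²,y² cancel):
  -16.490·x + 6.150·y = -491.237806
  -92.422·x − 34.782·y = -1057.994487
det = -16.490·-34.782 − 6.150·-92.422 = 1141.950480
x = (-491.237806·-34.782 − 6.150·-1057.994487) / 1141.950480 = 20.660177
y = (-16.490·-1057.994487 − -491.237806·-92.422) / 1141.950480 = -24.479916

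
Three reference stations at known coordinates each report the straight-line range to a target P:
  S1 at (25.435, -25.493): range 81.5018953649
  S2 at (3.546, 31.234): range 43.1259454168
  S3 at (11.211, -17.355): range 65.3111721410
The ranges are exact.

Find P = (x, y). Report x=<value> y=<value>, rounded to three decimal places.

eq1: (x − 25.435)² + (y + 25.493)² = 81.5018953649²
eq2: (x − 3.546)² + (y − 31.234)² = 43.1259454168²
eq3: (x − 11.211)² + (y + 17.355)² = 65.3111721410²
eq1−eq3, eq1−eq2 (x²,y² cancel):
  -28.448·x + 16.276·y = 1507.060014
  -43.778·x + 113.454·y = 4474.016378
det = -28.448·113.454 − 16.276·-43.778 = -2515.008664
x = (1507.060014·113.454 − 16.276·4474.016378) / -2515.008664 = -39.030838
y = (-28.448·4474.016378 − 1507.060014·-43.778) / -2515.008664 = 24.373970

x=-39.031 y=24.374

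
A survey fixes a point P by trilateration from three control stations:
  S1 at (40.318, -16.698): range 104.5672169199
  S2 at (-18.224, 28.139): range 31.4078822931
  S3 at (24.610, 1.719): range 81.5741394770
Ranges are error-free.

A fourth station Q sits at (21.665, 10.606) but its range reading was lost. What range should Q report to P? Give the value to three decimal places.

eq1: (x − 40.318)² + (y + 16.698)² = 104.5672169199²
eq2: (x + 18.224)² + (y − 28.139)² = 31.4078822931²
eq3: (x − 24.610)² + (y − 1.719)² = 81.5741394770²
eq3−eq2, eq3−eq1 (x²,y² cancel):
  -85.668·x + 52.840·y = 6183.195597
  31.416·x − 36.834·y = -2984.205356
det = -85.668·-36.834 − 52.840·31.416 = 1495.473672
x = (6183.195597·-36.834 − 52.840·-2984.205356) / 1495.473672 = -46.852323
y = (-85.668·-2984.205356 − 6183.195597·31.416) / 1495.473672 = 41.056979
|P − Q| = √((-46.852323 − 21.665)² + (41.056979 − 10.606)²) = 74.979235

74.979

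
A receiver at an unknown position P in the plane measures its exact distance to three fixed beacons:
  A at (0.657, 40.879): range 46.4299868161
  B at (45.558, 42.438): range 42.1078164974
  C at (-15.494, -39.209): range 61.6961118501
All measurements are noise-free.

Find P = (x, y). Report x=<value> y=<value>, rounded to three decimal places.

x=28.681 y=3.860

eq1: (x − 0.657)² + (y − 40.879)² = 46.4299868161²
eq2: (x − 45.558)² + (y − 42.438)² = 42.1078164974²
eq3: (x + 15.494)² + (y + 39.209)² = 61.6961118501²
eq1−eq3, eq1−eq2 (x²,y² cancel):
  -32.302·x − 160.176·y = -1544.781115
  89.802·x + 3.118·y = 2587.666384
det = -32.302·3.118 − -160.176·89.802 = 14283.407516
x = (-1544.781115·3.118 − -160.176·2587.666384) / 14283.407516 = 28.681211
y = (-32.302·2587.666384 − -1544.781115·89.802) / 14283.407516 = 3.860258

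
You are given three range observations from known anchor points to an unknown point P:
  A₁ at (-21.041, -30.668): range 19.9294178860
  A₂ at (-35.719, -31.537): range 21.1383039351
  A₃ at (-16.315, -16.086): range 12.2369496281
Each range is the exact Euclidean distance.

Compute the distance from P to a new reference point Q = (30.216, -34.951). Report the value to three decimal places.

62.439

eq1: (x + 21.041)² + (y + 30.668)² = 19.9294178860²
eq2: (x + 35.719)² + (y + 31.537)² = 21.1383039351²
eq3: (x + 16.315)² + (y + 16.086)² = 12.2369496281²
eq1−eq3, eq1−eq2 (x²,y² cancel):
  9.452·x + 29.164·y = -610.872523
  -29.356·x − 1.738·y = 837.533229
det = 9.452·-1.738 − 29.164·-29.356 = 839.710808
x = (-610.872523·-1.738 − 29.164·837.533229) / 839.710808 = -27.824011
y = (9.452·837.533229 − -610.872523·-29.356) / 839.710808 = -11.928404
|P − Q| = √((-27.824011 − 30.216)² + (-11.928404 − -34.951)²) = 62.439433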